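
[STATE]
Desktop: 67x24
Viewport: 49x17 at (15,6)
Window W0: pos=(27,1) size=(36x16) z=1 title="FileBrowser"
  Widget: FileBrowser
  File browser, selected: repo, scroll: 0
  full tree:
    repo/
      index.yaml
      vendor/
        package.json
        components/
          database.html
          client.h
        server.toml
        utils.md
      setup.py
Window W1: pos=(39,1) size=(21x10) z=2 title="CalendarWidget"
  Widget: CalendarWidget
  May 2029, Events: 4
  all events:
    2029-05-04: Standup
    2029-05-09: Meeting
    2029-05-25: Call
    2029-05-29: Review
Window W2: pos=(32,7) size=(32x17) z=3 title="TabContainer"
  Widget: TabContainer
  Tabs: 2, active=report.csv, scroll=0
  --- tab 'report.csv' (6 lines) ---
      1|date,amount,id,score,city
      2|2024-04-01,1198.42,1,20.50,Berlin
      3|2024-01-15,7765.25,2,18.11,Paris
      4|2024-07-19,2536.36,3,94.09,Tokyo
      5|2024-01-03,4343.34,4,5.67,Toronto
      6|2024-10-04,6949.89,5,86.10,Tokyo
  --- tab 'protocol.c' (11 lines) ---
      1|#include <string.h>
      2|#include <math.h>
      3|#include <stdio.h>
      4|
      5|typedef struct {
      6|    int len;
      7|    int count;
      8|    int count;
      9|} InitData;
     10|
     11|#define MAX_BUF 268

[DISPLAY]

            ┃    [+] ven┃    1  2  3  4*  5 ┃  ┃ 
            ┃    ┏━━━━━━━━━━━━━━━━━━━━━━━━━━━━━━┓
            ┃    ┃ TabContainer                 ┃
            ┃    ┠──────────────────────────────┨
            ┃    ┃[report.csv]│ protocol.c      ┃
            ┃    ┃──────────────────────────────┃
            ┃    ┃date,amount,id,score,city     ┃
            ┃    ┃2024-04-01,1198.42,1,20.50,Ber┃
            ┃    ┃2024-01-15,7765.25,2,18.11,Par┃
            ┃    ┃2024-07-19,2536.36,3,94.09,Tok┃
            ┗━━━━┃2024-01-03,4343.34,4,5.67,Toro┃
                 ┃2024-10-04,6949.89,5,86.10,Tok┃
                 ┃                              ┃
                 ┃                              ┃
                 ┃                              ┃
                 ┃                              ┃
                 ┃                              ┃


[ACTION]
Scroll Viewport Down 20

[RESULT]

            ┃    ┏━━━━━━━━━━━━━━━━━━━━━━━━━━━━━━┓
            ┃    ┃ TabContainer                 ┃
            ┃    ┠──────────────────────────────┨
            ┃    ┃[report.csv]│ protocol.c      ┃
            ┃    ┃──────────────────────────────┃
            ┃    ┃date,amount,id,score,city     ┃
            ┃    ┃2024-04-01,1198.42,1,20.50,Ber┃
            ┃    ┃2024-01-15,7765.25,2,18.11,Par┃
            ┃    ┃2024-07-19,2536.36,3,94.09,Tok┃
            ┗━━━━┃2024-01-03,4343.34,4,5.67,Toro┃
                 ┃2024-10-04,6949.89,5,86.10,Tok┃
                 ┃                              ┃
                 ┃                              ┃
                 ┃                              ┃
                 ┃                              ┃
                 ┃                              ┃
                 ┗━━━━━━━━━━━━━━━━━━━━━━━━━━━━━━┛


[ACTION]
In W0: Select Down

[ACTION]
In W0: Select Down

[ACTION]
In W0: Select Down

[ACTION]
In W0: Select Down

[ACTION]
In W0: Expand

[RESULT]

            ┃  > ┏━━━━━━━━━━━━━━━━━━━━━━━━━━━━━━┓
            ┃    ┃ TabContainer                 ┃
            ┃    ┠──────────────────────────────┨
            ┃    ┃[report.csv]│ protocol.c      ┃
            ┃    ┃──────────────────────────────┃
            ┃    ┃date,amount,id,score,city     ┃
            ┃    ┃2024-04-01,1198.42,1,20.50,Ber┃
            ┃    ┃2024-01-15,7765.25,2,18.11,Par┃
            ┃    ┃2024-07-19,2536.36,3,94.09,Tok┃
            ┗━━━━┃2024-01-03,4343.34,4,5.67,Toro┃
                 ┃2024-10-04,6949.89,5,86.10,Tok┃
                 ┃                              ┃
                 ┃                              ┃
                 ┃                              ┃
                 ┃                              ┃
                 ┃                              ┃
                 ┗━━━━━━━━━━━━━━━━━━━━━━━━━━━━━━┛


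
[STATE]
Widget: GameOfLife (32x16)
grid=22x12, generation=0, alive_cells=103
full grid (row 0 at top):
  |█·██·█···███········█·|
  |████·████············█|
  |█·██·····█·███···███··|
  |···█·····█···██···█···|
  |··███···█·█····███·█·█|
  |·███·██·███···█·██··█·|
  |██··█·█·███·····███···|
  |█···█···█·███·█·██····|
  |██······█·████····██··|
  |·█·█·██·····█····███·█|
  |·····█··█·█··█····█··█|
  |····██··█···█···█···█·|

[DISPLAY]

Gen: 0                          
█·██·█···███········█·          
████·████············█          
█·██·····█·███···███··          
···█·····█···██···█···          
··███···█·█····███·█·█          
·███·██·███···█·██··█·          
██··█·█·███·····███···          
█···█···█·███·█·██····          
██······█·████····██··          
·█·█·██·····█····███·█          
·····█··█·█··█····█··█          
····██··█···█···█···█·          
                                
                                
                                


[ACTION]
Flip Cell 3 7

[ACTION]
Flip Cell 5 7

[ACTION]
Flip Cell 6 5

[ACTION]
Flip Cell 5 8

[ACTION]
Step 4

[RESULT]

Gen: 4                          
····██················          
·█·██·█████···········          
··██·█···········█····          
·███···██······█····█·          
··█······████······█·█          
█·█·······███·········          
···██·················          
···██·████·····██····█          
█·█·██···█··········██          
█····█·····███·····██·          
·███··██·█··██·····█··          
··█·····██·███········          
                                
                                
                                


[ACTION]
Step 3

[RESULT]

Gen: 7                          
······················          
····█·█···············          
·········██···········          
···········█··········          
·█·█········█·········          
···█·······██·········          
······█···············          
·█·██···············██          
██·········███····██·█          
██·········█··█···█··█          
████████··██·██···███·          
··██████··············          
                                
                                
                                


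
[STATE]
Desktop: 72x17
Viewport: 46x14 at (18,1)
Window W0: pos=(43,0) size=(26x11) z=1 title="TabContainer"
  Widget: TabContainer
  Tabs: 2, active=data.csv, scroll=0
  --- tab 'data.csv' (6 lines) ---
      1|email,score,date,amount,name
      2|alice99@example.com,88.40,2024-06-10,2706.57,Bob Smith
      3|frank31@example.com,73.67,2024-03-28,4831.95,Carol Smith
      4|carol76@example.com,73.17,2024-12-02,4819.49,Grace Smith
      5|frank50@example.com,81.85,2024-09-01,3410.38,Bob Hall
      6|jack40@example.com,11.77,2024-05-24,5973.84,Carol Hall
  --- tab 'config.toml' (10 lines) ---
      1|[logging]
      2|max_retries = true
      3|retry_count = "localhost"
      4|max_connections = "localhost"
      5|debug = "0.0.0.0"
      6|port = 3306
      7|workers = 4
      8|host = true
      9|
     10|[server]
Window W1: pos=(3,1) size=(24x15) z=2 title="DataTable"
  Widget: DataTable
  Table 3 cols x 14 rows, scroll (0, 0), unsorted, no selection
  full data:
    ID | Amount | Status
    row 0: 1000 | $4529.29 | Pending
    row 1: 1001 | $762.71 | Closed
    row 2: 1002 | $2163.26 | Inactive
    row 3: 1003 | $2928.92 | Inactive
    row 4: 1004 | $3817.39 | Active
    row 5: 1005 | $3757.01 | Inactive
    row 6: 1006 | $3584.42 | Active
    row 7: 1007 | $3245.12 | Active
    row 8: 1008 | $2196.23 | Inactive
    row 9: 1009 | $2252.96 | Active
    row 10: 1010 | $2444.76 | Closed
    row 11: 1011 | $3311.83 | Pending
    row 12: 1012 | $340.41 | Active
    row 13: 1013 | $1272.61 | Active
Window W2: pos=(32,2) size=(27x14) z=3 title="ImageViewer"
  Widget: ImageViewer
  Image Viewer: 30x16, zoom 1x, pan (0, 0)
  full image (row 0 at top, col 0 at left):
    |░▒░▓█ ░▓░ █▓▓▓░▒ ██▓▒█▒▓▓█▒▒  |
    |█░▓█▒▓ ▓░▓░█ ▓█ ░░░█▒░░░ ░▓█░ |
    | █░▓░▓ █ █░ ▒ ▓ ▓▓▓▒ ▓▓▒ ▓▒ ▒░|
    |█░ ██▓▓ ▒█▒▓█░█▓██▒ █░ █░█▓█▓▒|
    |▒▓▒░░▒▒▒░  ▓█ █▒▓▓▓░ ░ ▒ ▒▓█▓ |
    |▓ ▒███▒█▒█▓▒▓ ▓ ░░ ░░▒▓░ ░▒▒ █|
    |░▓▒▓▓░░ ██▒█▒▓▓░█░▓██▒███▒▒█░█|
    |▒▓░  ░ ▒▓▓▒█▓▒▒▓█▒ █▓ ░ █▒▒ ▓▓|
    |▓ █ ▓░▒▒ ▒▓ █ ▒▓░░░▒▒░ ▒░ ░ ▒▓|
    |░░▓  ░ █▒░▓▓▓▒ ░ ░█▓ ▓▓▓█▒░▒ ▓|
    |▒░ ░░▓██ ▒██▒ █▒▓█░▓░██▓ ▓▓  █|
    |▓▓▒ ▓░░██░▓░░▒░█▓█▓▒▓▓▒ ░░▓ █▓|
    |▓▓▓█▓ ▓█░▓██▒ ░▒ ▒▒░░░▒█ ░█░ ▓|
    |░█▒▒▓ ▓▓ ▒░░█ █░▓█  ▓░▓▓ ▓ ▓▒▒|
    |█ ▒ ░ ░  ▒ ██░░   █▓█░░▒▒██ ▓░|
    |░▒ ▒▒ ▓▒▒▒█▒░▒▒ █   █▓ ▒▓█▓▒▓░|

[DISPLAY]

━━━━━━━━┓                ┃ TabContainer       
        ┃     ┏━━━━━━━━━━━━━━━━━━━━━━━━━┓─────
────────┨     ┃ ImageViewer             ┃fig.t
Status  ┃     ┠─────────────────────────┨─────
────────┃     ┃░▒░▓█ ░▓░ █▓▓▓░▒ ██▓▒█▒▓▓┃e,amo
Pending ┃     ┃█░▓█▒▓ ▓░▓░█ ▓█ ░░░█▒░░░ ┃.com,
Closed  ┃     ┃ █░▓░▓ █ █░ ▒ ▓ ▓▓▓▒ ▓▓▒ ┃.com,
Inactive┃     ┃█░ ██▓▓ ▒█▒▓█░█▓██▒ █░ █░┃.com,
Inactive┃     ┃▒▓▒░░▒▒▒░  ▓█ █▒▓▓▓░ ░ ▒ ┃.com,
Active  ┃     ┃▓ ▒███▒█▒█▓▒▓ ▓ ░░ ░░▒▓░ ┃━━━━━
Inactive┃     ┃░▓▒▓▓░░ ██▒█▒▓▓░█░▓██▒███┃     
Active  ┃     ┃▒▓░  ░ ▒▓▓▒█▓▒▒▓█▒ █▓ ░ █┃     
Active  ┃     ┃▓ █ ▓░▒▒ ▒▓ █ ▒▓░░░▒▒░ ▒░┃     
Inactive┃     ┃░░▓  ░ █▒░▓▓▓▒ ░ ░█▓ ▓▓▓█┃     


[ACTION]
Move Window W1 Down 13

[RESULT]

                         ┃ TabContainer       
━━━━━━━━┓     ┏━━━━━━━━━━━━━━━━━━━━━━━━━┓─────
        ┃     ┃ ImageViewer             ┃fig.t
────────┨     ┠─────────────────────────┨─────
Status  ┃     ┃░▒░▓█ ░▓░ █▓▓▓░▒ ██▓▒█▒▓▓┃e,amo
────────┃     ┃█░▓█▒▓ ▓░▓░█ ▓█ ░░░█▒░░░ ┃.com,
Pending ┃     ┃ █░▓░▓ █ █░ ▒ ▓ ▓▓▓▒ ▓▓▒ ┃.com,
Closed  ┃     ┃█░ ██▓▓ ▒█▒▓█░█▓██▒ █░ █░┃.com,
Inactive┃     ┃▒▓▒░░▒▒▒░  ▓█ █▒▓▓▓░ ░ ▒ ┃.com,
Inactive┃     ┃▓ ▒███▒█▒█▓▒▓ ▓ ░░ ░░▒▓░ ┃━━━━━
Active  ┃     ┃░▓▒▓▓░░ ██▒█▒▓▓░█░▓██▒███┃     
Inactive┃     ┃▒▓░  ░ ▒▓▓▒█▓▒▒▓█▒ █▓ ░ █┃     
Active  ┃     ┃▓ █ ▓░▒▒ ▒▓ █ ▒▓░░░▒▒░ ▒░┃     
Active  ┃     ┃░░▓  ░ █▒░▓▓▓▒ ░ ░█▓ ▓▓▓█┃     


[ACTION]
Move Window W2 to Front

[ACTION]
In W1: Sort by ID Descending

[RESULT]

                         ┃ TabContainer       
━━━━━━━━┓     ┏━━━━━━━━━━━━━━━━━━━━━━━━━┓─────
        ┃     ┃ ImageViewer             ┃fig.t
────────┨     ┠─────────────────────────┨─────
Status  ┃     ┃░▒░▓█ ░▓░ █▓▓▓░▒ ██▓▒█▒▓▓┃e,amo
────────┃     ┃█░▓█▒▓ ▓░▓░█ ▓█ ░░░█▒░░░ ┃.com,
Active  ┃     ┃ █░▓░▓ █ █░ ▒ ▓ ▓▓▓▒ ▓▓▒ ┃.com,
Active  ┃     ┃█░ ██▓▓ ▒█▒▓█░█▓██▒ █░ █░┃.com,
Pending ┃     ┃▒▓▒░░▒▒▒░  ▓█ █▒▓▓▓░ ░ ▒ ┃.com,
Closed  ┃     ┃▓ ▒███▒█▒█▓▒▓ ▓ ░░ ░░▒▓░ ┃━━━━━
Active  ┃     ┃░▓▒▓▓░░ ██▒█▒▓▓░█░▓██▒███┃     
Inactive┃     ┃▒▓░  ░ ▒▓▓▒█▓▒▒▓█▒ █▓ ░ █┃     
Active  ┃     ┃▓ █ ▓░▒▒ ▒▓ █ ▒▓░░░▒▒░ ▒░┃     
Active  ┃     ┃░░▓  ░ █▒░▓▓▓▒ ░ ░█▓ ▓▓▓█┃     


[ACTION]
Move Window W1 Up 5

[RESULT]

        ┃                ┃ TabContainer       
────────┨     ┏━━━━━━━━━━━━━━━━━━━━━━━━━┓─────
Status  ┃     ┃ ImageViewer             ┃fig.t
────────┃     ┠─────────────────────────┨─────
Active  ┃     ┃░▒░▓█ ░▓░ █▓▓▓░▒ ██▓▒█▒▓▓┃e,amo
Active  ┃     ┃█░▓█▒▓ ▓░▓░█ ▓█ ░░░█▒░░░ ┃.com,
Pending ┃     ┃ █░▓░▓ █ █░ ▒ ▓ ▓▓▓▒ ▓▓▒ ┃.com,
Closed  ┃     ┃█░ ██▓▓ ▒█▒▓█░█▓██▒ █░ █░┃.com,
Active  ┃     ┃▒▓▒░░▒▒▒░  ▓█ █▒▓▓▓░ ░ ▒ ┃.com,
Inactive┃     ┃▓ ▒███▒█▒█▓▒▓ ▓ ░░ ░░▒▓░ ┃━━━━━
Active  ┃     ┃░▓▒▓▓░░ ██▒█▒▓▓░█░▓██▒███┃     
Active  ┃     ┃▒▓░  ░ ▒▓▓▒█▓▒▒▓█▒ █▓ ░ █┃     
Inactive┃     ┃▓ █ ▓░▒▒ ▒▓ █ ▒▓░░░▒▒░ ▒░┃     
━━━━━━━━┛     ┃░░▓  ░ █▒░▓▓▓▒ ░ ░█▓ ▓▓▓█┃     


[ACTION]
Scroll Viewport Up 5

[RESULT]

━━━━━━━━┓                ┏━━━━━━━━━━━━━━━━━━━━
        ┃                ┃ TabContainer       
────────┨     ┏━━━━━━━━━━━━━━━━━━━━━━━━━┓─────
Status  ┃     ┃ ImageViewer             ┃fig.t
────────┃     ┠─────────────────────────┨─────
Active  ┃     ┃░▒░▓█ ░▓░ █▓▓▓░▒ ██▓▒█▒▓▓┃e,amo
Active  ┃     ┃█░▓█▒▓ ▓░▓░█ ▓█ ░░░█▒░░░ ┃.com,
Pending ┃     ┃ █░▓░▓ █ █░ ▒ ▓ ▓▓▓▒ ▓▓▒ ┃.com,
Closed  ┃     ┃█░ ██▓▓ ▒█▒▓█░█▓██▒ █░ █░┃.com,
Active  ┃     ┃▒▓▒░░▒▒▒░  ▓█ █▒▓▓▓░ ░ ▒ ┃.com,
Inactive┃     ┃▓ ▒███▒█▒█▓▒▓ ▓ ░░ ░░▒▓░ ┃━━━━━
Active  ┃     ┃░▓▒▓▓░░ ██▒█▒▓▓░█░▓██▒███┃     
Active  ┃     ┃▒▓░  ░ ▒▓▓▒█▓▒▒▓█▒ █▓ ░ █┃     
Inactive┃     ┃▓ █ ▓░▒▒ ▒▓ █ ▒▓░░░▒▒░ ▒░┃     


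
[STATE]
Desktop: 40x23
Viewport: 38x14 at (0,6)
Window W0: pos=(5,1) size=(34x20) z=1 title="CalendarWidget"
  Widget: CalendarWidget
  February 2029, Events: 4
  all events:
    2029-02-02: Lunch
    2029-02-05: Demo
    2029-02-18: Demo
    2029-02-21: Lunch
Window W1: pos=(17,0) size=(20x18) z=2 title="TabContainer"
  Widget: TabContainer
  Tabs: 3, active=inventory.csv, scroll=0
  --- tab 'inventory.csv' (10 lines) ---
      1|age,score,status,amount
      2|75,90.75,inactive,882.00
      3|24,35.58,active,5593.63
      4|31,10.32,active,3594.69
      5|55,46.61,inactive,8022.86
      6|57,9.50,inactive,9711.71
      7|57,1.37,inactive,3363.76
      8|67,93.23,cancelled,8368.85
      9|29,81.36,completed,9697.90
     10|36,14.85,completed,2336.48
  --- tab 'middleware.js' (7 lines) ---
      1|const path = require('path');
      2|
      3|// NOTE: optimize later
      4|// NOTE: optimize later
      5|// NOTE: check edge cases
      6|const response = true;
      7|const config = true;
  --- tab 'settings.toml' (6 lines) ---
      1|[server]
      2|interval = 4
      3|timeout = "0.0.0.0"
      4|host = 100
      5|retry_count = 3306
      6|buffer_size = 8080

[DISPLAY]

     ┃          1┃75,90.75,inactive,┃ 
     ┃ 5*  6  7  ┃24,35.58,active,55┃ 
     ┃12 13 14 15┃31,10.32,active,35┃ 
     ┃19 20 21* 2┃55,46.61,inactive,┃ 
     ┃26 27 28   ┃57,9.50,inactive,9┃ 
     ┃           ┃57,1.37,inactive,3┃ 
     ┃           ┃67,93.23,cancelled┃ 
     ┃           ┃29,81.36,completed┃ 
     ┃           ┃36,14.85,completed┃ 
     ┃           ┃                  ┃ 
     ┃           ┃                  ┃ 
     ┃           ┗━━━━━━━━━━━━━━━━━━┛ 
     ┃                                
     ┃                                


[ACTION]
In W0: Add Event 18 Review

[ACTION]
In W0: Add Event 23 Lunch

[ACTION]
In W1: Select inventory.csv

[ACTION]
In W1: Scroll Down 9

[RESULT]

     ┃          1┃                  ┃ 
     ┃ 5*  6  7  ┃                  ┃ 
     ┃12 13 14 15┃                  ┃ 
     ┃19 20 21* 2┃                  ┃ 
     ┃26 27 28   ┃                  ┃ 
     ┃           ┃                  ┃ 
     ┃           ┃                  ┃ 
     ┃           ┃                  ┃ 
     ┃           ┃                  ┃ 
     ┃           ┃                  ┃ 
     ┃           ┃                  ┃ 
     ┃           ┗━━━━━━━━━━━━━━━━━━┛ 
     ┃                                
     ┃                                


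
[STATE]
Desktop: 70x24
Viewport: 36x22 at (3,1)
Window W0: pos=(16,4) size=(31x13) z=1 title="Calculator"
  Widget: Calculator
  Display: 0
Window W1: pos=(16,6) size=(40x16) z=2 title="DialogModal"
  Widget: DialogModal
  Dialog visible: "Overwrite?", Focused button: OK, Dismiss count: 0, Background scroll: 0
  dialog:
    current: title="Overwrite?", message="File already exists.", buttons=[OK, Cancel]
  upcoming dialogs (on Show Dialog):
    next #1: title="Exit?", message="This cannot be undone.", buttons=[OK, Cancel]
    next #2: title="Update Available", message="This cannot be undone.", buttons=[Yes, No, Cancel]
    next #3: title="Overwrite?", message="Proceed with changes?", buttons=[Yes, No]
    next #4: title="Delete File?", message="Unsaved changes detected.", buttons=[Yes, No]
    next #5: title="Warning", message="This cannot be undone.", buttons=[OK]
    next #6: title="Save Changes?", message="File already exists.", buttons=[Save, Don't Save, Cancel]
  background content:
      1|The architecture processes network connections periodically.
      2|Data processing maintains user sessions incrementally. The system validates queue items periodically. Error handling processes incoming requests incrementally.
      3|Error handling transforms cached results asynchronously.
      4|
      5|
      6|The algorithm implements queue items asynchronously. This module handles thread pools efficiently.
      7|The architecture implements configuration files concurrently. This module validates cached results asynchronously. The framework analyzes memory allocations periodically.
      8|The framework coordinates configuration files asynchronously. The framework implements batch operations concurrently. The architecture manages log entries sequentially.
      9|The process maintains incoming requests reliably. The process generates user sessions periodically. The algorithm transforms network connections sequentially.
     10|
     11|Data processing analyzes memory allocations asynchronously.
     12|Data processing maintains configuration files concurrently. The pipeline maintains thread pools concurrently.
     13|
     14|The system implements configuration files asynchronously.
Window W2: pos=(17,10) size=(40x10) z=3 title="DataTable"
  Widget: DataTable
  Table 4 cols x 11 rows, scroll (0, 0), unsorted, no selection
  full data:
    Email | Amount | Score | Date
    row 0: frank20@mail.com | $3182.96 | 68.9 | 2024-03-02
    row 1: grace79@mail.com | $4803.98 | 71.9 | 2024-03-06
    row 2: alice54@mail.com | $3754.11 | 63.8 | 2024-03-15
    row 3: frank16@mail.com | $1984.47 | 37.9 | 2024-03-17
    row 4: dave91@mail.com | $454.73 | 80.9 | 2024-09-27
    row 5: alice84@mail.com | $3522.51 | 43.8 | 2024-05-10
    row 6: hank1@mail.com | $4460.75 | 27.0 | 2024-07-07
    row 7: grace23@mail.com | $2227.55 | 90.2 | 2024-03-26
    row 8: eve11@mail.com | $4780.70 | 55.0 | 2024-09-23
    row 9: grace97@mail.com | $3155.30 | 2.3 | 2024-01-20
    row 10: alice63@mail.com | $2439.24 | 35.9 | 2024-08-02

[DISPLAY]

                                    
                                    
                                    
             ┏━━━━━━━━━━━━━━━━━━━━━━
             ┃ Calculator           
             ┏━━━━━━━━━━━━━━━━━━━━━━
             ┃ DialogModal          
             ┠──────────────────────
             ┃The architecture proce
             ┃┏━━━━━━━━━━━━━━━━━━━━━
             ┃┃ DataTable           
             ┃┠─────────────────────
             ┃┃Email           │Amou
             ┃┃────────────────┼────
             ┃┃frank20@mail.com│$318
             ┃┃grace79@mail.com│$480
             ┃┃alice54@mail.com│$375
             ┃┃frank16@mail.com│$198
             ┃┗━━━━━━━━━━━━━━━━━━━━━
             ┃Data processing mainta
             ┗━━━━━━━━━━━━━━━━━━━━━━
                                    


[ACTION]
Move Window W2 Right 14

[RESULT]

                                    
                                    
                                    
             ┏━━━━━━━━━━━━━━━━━━━━━━
             ┃ Calculator           
             ┏━━━━━━━━━━━━━━━━━━━━━━
             ┃ DialogModal          
             ┠──────────────────────
             ┃The architecture proce
             ┃Data processi┏━━━━━━━━
             ┃Error handlin┃ DataTab
             ┃       ┌─────┠────────
             ┃       │     ┃Email   
             ┃The alg│ File┃────────
             ┃The arc│    [┃frank20@
             ┃The fra└─────┃grace79@
             ┃The process m┃alice54@
             ┃             ┃frank16@
             ┃Data processi┗━━━━━━━━
             ┃Data processing mainta
             ┗━━━━━━━━━━━━━━━━━━━━━━
                                    


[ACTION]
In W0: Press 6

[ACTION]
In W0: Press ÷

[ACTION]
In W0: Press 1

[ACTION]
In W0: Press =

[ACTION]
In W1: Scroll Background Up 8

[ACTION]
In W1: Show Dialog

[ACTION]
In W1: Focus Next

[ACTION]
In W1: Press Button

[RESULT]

                                    
                                    
                                    
             ┏━━━━━━━━━━━━━━━━━━━━━━
             ┃ Calculator           
             ┏━━━━━━━━━━━━━━━━━━━━━━
             ┃ DialogModal          
             ┠──────────────────────
             ┃The architecture proce
             ┃Data processi┏━━━━━━━━
             ┃Error handlin┃ DataTab
             ┃             ┠────────
             ┃             ┃Email   
             ┃The algorithm┃────────
             ┃The architect┃frank20@
             ┃The framework┃grace79@
             ┃The process m┃alice54@
             ┃             ┃frank16@
             ┃Data processi┗━━━━━━━━
             ┃Data processing mainta
             ┗━━━━━━━━━━━━━━━━━━━━━━
                                    


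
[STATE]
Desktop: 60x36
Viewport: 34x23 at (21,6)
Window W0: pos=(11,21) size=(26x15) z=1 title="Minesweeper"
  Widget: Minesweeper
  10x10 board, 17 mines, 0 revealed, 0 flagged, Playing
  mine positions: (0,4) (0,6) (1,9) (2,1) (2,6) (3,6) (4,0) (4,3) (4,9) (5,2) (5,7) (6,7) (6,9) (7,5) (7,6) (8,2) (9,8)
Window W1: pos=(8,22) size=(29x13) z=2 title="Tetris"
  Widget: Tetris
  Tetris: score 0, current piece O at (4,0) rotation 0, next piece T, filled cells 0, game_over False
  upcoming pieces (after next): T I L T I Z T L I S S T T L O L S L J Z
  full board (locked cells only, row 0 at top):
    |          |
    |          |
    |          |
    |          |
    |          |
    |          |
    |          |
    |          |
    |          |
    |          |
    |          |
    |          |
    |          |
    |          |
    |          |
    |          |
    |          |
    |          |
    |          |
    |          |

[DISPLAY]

                                  
                                  
                                  
                                  
                                  
                                  
                                  
                                  
                                  
                                  
                                  
                                  
                                  
                                  
                                  
━━━━━━━━━━━━━━━┓                  
━━━━━━━━━━━━━━━┓                  
               ┃                  
───────────────┨                  
ext:           ┃                  
▒              ┃                  
▒▒             ┃                  
               ┃                  


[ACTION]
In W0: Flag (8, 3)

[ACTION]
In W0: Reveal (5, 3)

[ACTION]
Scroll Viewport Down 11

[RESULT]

                                  
                                  
                                  
                                  
                                  
                                  
                                  
                                  
━━━━━━━━━━━━━━━┓                  
━━━━━━━━━━━━━━━┓                  
               ┃                  
───────────────┨                  
ext:           ┃                  
▒              ┃                  
▒▒             ┃                  
               ┃                  
               ┃                  
               ┃                  
core:          ┃                  
               ┃                  
               ┃                  
━━━━━━━━━━━━━━━┛                  
━━━━━━━━━━━━━━━┛                  


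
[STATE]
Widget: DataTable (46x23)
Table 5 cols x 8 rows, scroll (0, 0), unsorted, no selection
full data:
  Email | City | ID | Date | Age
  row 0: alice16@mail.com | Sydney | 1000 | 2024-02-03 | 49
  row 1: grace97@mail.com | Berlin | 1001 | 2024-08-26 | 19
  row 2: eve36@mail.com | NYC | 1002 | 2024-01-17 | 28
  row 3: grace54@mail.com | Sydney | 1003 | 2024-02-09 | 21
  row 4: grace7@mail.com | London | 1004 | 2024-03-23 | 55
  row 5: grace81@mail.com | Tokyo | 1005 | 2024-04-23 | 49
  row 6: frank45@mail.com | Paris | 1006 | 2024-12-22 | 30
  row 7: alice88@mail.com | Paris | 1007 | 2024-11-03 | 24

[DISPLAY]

Email           │City  │ID  │Date      │Age   
────────────────┼──────┼────┼──────────┼───   
alice16@mail.com│Sydney│1000│2024-02-03│49    
grace97@mail.com│Berlin│1001│2024-08-26│19    
eve36@mail.com  │NYC   │1002│2024-01-17│28    
grace54@mail.com│Sydney│1003│2024-02-09│21    
grace7@mail.com │London│1004│2024-03-23│55    
grace81@mail.com│Tokyo │1005│2024-04-23│49    
frank45@mail.com│Paris │1006│2024-12-22│30    
alice88@mail.com│Paris │1007│2024-11-03│24    
                                              
                                              
                                              
                                              
                                              
                                              
                                              
                                              
                                              
                                              
                                              
                                              
                                              


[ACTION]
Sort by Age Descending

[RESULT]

Email           │City  │ID  │Date      │Ag▼   
────────────────┼──────┼────┼──────────┼───   
grace7@mail.com │London│1004│2024-03-23│55    
alice16@mail.com│Sydney│1000│2024-02-03│49    
grace81@mail.com│Tokyo │1005│2024-04-23│49    
frank45@mail.com│Paris │1006│2024-12-22│30    
eve36@mail.com  │NYC   │1002│2024-01-17│28    
alice88@mail.com│Paris │1007│2024-11-03│24    
grace54@mail.com│Sydney│1003│2024-02-09│21    
grace97@mail.com│Berlin│1001│2024-08-26│19    
                                              
                                              
                                              
                                              
                                              
                                              
                                              
                                              
                                              
                                              
                                              
                                              
                                              


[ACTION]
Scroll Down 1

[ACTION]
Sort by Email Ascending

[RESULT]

Email          ▲│City  │ID  │Date      │Age   
────────────────┼──────┼────┼──────────┼───   
alice16@mail.com│Sydney│1000│2024-02-03│49    
alice88@mail.com│Paris │1007│2024-11-03│24    
eve36@mail.com  │NYC   │1002│2024-01-17│28    
frank45@mail.com│Paris │1006│2024-12-22│30    
grace54@mail.com│Sydney│1003│2024-02-09│21    
grace7@mail.com │London│1004│2024-03-23│55    
grace81@mail.com│Tokyo │1005│2024-04-23│49    
grace97@mail.com│Berlin│1001│2024-08-26│19    
                                              
                                              
                                              
                                              
                                              
                                              
                                              
                                              
                                              
                                              
                                              
                                              
                                              


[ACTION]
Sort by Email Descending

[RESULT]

Email          ▼│City  │ID  │Date      │Age   
────────────────┼──────┼────┼──────────┼───   
grace97@mail.com│Berlin│1001│2024-08-26│19    
grace81@mail.com│Tokyo │1005│2024-04-23│49    
grace7@mail.com │London│1004│2024-03-23│55    
grace54@mail.com│Sydney│1003│2024-02-09│21    
frank45@mail.com│Paris │1006│2024-12-22│30    
eve36@mail.com  │NYC   │1002│2024-01-17│28    
alice88@mail.com│Paris │1007│2024-11-03│24    
alice16@mail.com│Sydney│1000│2024-02-03│49    
                                              
                                              
                                              
                                              
                                              
                                              
                                              
                                              
                                              
                                              
                                              
                                              
                                              


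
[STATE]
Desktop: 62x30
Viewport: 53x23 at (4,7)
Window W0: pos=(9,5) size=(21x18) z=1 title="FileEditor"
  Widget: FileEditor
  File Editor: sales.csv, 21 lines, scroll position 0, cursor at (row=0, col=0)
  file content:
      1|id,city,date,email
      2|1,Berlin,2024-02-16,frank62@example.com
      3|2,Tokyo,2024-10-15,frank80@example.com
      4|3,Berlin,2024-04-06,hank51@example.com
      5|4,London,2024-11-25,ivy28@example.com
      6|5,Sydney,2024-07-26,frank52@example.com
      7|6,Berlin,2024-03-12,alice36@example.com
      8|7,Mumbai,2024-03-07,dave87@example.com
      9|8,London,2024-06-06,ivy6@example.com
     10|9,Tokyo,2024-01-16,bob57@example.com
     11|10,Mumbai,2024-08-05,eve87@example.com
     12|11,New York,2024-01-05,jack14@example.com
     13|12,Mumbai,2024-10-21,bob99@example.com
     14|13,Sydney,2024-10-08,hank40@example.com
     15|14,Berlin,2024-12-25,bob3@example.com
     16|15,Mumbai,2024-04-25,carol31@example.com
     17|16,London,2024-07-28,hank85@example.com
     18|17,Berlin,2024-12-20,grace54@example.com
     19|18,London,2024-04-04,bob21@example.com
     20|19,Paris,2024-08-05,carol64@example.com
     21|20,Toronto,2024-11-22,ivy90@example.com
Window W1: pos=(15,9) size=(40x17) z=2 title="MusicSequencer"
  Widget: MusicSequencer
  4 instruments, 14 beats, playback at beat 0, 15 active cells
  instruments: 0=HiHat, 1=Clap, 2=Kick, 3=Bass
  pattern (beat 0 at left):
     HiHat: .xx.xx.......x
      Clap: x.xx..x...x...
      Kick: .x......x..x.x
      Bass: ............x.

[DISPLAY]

     ┠───────────────────┨                           
     ┃█d,city,date,email▲┃                           
     ┃1,Ber┏━━━━━━━━━━━━━━━━━━━━━━━━━━━━━━━━━━━━━━┓  
     ┃2,Tok┃ MusicSequencer                       ┃  
     ┃3,Ber┠──────────────────────────────────────┨  
     ┃4,Lon┃      ▼1234567890123                  ┃  
     ┃5,Syd┃ HiHat·██·██·······█                  ┃  
     ┃6,Ber┃  Clap█·██··█···█···                  ┃  
     ┃7,Mum┃  Kick·█······█··█·█                  ┃  
     ┃8,Lon┃  Bass············█·                  ┃  
     ┃9,Tok┃                                      ┃  
     ┃10,Mu┃                                      ┃  
     ┃11,Ne┃                                      ┃  
     ┃12,Mu┃                                      ┃  
     ┃13,Sy┃                                      ┃  
     ┗━━━━━┃                                      ┃  
           ┃                                      ┃  
           ┃                                      ┃  
           ┗━━━━━━━━━━━━━━━━━━━━━━━━━━━━━━━━━━━━━━┛  
                                                     
                                                     
                                                     
                                                     


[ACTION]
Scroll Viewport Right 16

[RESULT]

┠───────────────────┨                                
┃█d,city,date,email▲┃                                
┃1,Ber┏━━━━━━━━━━━━━━━━━━━━━━━━━━━━━━━━━━━━━━┓       
┃2,Tok┃ MusicSequencer                       ┃       
┃3,Ber┠──────────────────────────────────────┨       
┃4,Lon┃      ▼1234567890123                  ┃       
┃5,Syd┃ HiHat·██·██·······█                  ┃       
┃6,Ber┃  Clap█·██··█···█···                  ┃       
┃7,Mum┃  Kick·█······█··█·█                  ┃       
┃8,Lon┃  Bass············█·                  ┃       
┃9,Tok┃                                      ┃       
┃10,Mu┃                                      ┃       
┃11,Ne┃                                      ┃       
┃12,Mu┃                                      ┃       
┃13,Sy┃                                      ┃       
┗━━━━━┃                                      ┃       
      ┃                                      ┃       
      ┃                                      ┃       
      ┗━━━━━━━━━━━━━━━━━━━━━━━━━━━━━━━━━━━━━━┛       
                                                     
                                                     
                                                     
                                                     


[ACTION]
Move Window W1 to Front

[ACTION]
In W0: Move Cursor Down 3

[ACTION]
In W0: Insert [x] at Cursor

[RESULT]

┠───────────────────┨                                
┃id,city,date,email▲┃                                
┃1,Ber┏━━━━━━━━━━━━━━━━━━━━━━━━━━━━━━━━━━━━━━┓       
┃2,Tok┃ MusicSequencer                       ┃       
┃x█,Be┠──────────────────────────────────────┨       
┃4,Lon┃      ▼1234567890123                  ┃       
┃5,Syd┃ HiHat·██·██·······█                  ┃       
┃6,Ber┃  Clap█·██··█···█···                  ┃       
┃7,Mum┃  Kick·█······█··█·█                  ┃       
┃8,Lon┃  Bass············█·                  ┃       
┃9,Tok┃                                      ┃       
┃10,Mu┃                                      ┃       
┃11,Ne┃                                      ┃       
┃12,Mu┃                                      ┃       
┃13,Sy┃                                      ┃       
┗━━━━━┃                                      ┃       
      ┃                                      ┃       
      ┃                                      ┃       
      ┗━━━━━━━━━━━━━━━━━━━━━━━━━━━━━━━━━━━━━━┛       
                                                     
                                                     
                                                     
                                                     
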